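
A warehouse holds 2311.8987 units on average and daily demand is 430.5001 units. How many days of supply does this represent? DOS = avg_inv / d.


DOS = 2311.8987 / 430.5001 = 5.3703

5.3703 days


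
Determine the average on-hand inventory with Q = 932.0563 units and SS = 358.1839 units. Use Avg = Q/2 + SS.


Q/2 = 466.0281
Avg = 466.0281 + 358.1839 = 824.2120

824.2120 units


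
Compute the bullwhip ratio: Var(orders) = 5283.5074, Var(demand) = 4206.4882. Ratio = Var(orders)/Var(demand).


BW = 5283.5074 / 4206.4882 = 1.2560

1.2560


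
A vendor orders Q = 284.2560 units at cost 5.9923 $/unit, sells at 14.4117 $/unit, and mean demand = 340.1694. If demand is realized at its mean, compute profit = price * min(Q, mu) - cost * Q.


Sales at mu = min(284.2560, 340.1694) = 284.2560
Revenue = 14.4117 * 284.2560 = 4096.6122
Total cost = 5.9923 * 284.2560 = 1703.3472
Profit = 4096.6122 - 1703.3472 = 2393.2650

2393.2650 $


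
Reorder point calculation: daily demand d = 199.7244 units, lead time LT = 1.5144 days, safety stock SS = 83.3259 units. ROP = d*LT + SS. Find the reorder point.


d*LT = 199.7244 * 1.5144 = 302.4626
ROP = 302.4626 + 83.3259 = 385.7885

385.7885 units


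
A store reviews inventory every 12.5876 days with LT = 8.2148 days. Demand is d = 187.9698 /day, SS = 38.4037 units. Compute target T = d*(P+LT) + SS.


P + LT = 20.8024
d*(P+LT) = 187.9698 * 20.8024 = 3910.2230
T = 3910.2230 + 38.4037 = 3948.6267

3948.6267 units


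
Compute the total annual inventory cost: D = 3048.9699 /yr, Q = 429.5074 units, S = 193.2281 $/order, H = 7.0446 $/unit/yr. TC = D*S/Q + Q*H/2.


Ordering cost = D*S/Q = 1371.6799
Holding cost = Q*H/2 = 1512.8539
TC = 1371.6799 + 1512.8539 = 2884.5338

2884.5338 $/yr


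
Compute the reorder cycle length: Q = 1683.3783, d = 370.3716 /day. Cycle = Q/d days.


Cycle = 1683.3783 / 370.3716 = 4.5451

4.5451 days


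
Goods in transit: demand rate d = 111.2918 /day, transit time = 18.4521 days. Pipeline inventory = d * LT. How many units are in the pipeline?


Pipeline = 111.2918 * 18.4521 = 2053.5674

2053.5674 units


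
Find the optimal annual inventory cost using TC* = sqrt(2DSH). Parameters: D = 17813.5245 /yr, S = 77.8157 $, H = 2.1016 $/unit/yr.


2*D*S*H = 5826357.6394
TC* = sqrt(5826357.6394) = 2413.7849

2413.7849 $/yr


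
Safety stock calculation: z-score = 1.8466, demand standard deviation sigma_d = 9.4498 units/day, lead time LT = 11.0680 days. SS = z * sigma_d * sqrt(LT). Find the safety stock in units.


sqrt(LT) = sqrt(11.0680) = 3.3269
SS = 1.8466 * 9.4498 * 3.3269 = 58.0537

58.0537 units


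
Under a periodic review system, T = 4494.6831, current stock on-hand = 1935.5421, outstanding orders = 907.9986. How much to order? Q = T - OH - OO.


Inventory position = OH + OO = 1935.5421 + 907.9986 = 2843.5407
Q = 4494.6831 - 2843.5407 = 1651.1424

1651.1424 units


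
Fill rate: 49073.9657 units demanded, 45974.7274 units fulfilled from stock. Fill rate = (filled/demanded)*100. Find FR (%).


FR = 45974.7274 / 49073.9657 * 100 = 93.6846

93.6846%


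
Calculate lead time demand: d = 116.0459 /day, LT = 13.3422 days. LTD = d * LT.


LTD = 116.0459 * 13.3422 = 1548.3076

1548.3076 units


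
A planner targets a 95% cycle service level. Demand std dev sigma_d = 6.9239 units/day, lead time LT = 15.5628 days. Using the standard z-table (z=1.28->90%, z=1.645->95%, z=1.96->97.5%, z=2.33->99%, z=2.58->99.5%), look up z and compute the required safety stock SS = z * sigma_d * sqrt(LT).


From the table, SL = 95% corresponds to z = 1.645
sqrt(LT) = sqrt(15.5628) = 3.9450
SS = 1.645 * 6.9239 * 3.9450 = 44.9325

44.9325 units


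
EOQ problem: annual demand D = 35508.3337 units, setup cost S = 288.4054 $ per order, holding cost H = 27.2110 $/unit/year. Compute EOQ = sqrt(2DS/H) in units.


2*D*S = 2 * 35508.3337 * 288.4054 = 20481590.3682
2*D*S/H = 752695.2471
EOQ = sqrt(752695.2471) = 867.5801

867.5801 units


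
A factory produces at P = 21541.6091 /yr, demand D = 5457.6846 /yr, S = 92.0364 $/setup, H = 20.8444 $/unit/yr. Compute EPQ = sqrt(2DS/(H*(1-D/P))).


1 - D/P = 1 - 0.2534 = 0.7466
H*(1-D/P) = 15.5634
2DS = 1004611.2858
EPQ = sqrt(64549.7804) = 254.0665

254.0665 units


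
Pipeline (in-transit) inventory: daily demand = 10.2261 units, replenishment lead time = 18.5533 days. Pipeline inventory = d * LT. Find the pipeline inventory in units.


Pipeline = 10.2261 * 18.5533 = 189.7279

189.7279 units


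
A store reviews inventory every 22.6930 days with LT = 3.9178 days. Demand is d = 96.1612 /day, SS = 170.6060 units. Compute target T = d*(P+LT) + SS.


P + LT = 26.6108
d*(P+LT) = 96.1612 * 26.6108 = 2558.9265
T = 2558.9265 + 170.6060 = 2729.5325

2729.5325 units


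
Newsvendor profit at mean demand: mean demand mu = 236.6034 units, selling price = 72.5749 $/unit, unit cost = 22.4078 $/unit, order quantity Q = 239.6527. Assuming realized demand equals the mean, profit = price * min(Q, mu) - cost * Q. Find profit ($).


Sales at mu = min(239.6527, 236.6034) = 236.6034
Revenue = 72.5749 * 236.6034 = 17171.4681
Total cost = 22.4078 * 239.6527 = 5370.0898
Profit = 17171.4681 - 5370.0898 = 11801.3783

11801.3783 $


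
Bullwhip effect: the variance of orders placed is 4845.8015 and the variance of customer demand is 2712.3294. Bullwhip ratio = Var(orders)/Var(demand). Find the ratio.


BW = 4845.8015 / 2712.3294 = 1.7866

1.7866


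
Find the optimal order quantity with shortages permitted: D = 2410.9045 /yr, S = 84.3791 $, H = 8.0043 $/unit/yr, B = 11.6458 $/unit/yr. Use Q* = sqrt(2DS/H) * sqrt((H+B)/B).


sqrt(2DS/H) = 225.4555
sqrt((H+B)/B) = 1.2990
Q* = 225.4555 * 1.2990 = 292.8589

292.8589 units


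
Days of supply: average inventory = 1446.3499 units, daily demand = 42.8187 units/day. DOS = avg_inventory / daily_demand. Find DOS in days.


DOS = 1446.3499 / 42.8187 = 33.7785

33.7785 days


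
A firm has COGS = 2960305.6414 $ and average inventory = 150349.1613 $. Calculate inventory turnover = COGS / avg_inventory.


Turnover = 2960305.6414 / 150349.1613 = 19.6895

19.6895


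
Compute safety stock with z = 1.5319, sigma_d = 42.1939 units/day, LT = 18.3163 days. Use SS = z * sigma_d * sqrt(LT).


sqrt(LT) = sqrt(18.3163) = 4.2798
SS = 1.5319 * 42.1939 * 4.2798 = 276.6298

276.6298 units


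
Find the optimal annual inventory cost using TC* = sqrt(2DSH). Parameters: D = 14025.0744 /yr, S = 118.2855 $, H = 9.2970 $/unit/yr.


2*D*S*H = 30846756.8681
TC* = sqrt(30846756.8681) = 5553.9857

5553.9857 $/yr


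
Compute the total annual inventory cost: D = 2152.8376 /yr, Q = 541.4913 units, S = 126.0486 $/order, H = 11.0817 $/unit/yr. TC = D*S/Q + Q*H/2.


Ordering cost = D*S/Q = 501.1386
Holding cost = Q*H/2 = 3000.3221
TC = 501.1386 + 3000.3221 = 3501.4606

3501.4606 $/yr


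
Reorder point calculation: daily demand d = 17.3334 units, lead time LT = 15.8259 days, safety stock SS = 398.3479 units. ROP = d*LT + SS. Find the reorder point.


d*LT = 17.3334 * 15.8259 = 274.3167
ROP = 274.3167 + 398.3479 = 672.6646

672.6646 units


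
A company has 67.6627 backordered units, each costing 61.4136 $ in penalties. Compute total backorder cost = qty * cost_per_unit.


Total = 67.6627 * 61.4136 = 4155.4100

4155.4100 $


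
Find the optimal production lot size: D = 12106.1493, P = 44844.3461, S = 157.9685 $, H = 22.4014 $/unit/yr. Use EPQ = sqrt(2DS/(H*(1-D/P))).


1 - D/P = 1 - 0.2700 = 0.7300
H*(1-D/P) = 16.3539
2DS = 3824780.4914
EPQ = sqrt(233875.2665) = 483.6065

483.6065 units


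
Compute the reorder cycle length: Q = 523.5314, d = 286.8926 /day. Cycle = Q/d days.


Cycle = 523.5314 / 286.8926 = 1.8248

1.8248 days


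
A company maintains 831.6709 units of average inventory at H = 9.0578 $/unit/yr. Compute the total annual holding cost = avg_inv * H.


Cost = 831.6709 * 9.0578 = 7533.1087

7533.1087 $/yr


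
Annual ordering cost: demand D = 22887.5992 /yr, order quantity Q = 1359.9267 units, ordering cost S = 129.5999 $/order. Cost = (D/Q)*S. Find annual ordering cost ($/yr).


Number of orders = D/Q = 16.8300
Cost = 16.8300 * 129.5999 = 2181.1694

2181.1694 $/yr


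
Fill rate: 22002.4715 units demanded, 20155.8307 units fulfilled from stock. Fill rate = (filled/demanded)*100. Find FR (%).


FR = 20155.8307 / 22002.4715 * 100 = 91.6071

91.6071%


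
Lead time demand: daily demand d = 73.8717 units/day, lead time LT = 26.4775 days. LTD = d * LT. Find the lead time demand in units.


LTD = 73.8717 * 26.4775 = 1955.9379

1955.9379 units


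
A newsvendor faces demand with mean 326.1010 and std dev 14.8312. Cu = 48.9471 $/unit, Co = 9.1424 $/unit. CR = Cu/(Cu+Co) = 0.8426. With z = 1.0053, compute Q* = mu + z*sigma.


CR = Cu/(Cu+Co) = 48.9471/(48.9471+9.1424) = 0.8426
z = 1.0053
Q* = 326.1010 + 1.0053 * 14.8312 = 341.0108

341.0108 units


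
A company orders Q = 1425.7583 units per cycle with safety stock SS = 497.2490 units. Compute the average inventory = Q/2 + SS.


Q/2 = 712.8791
Avg = 712.8791 + 497.2490 = 1210.1282

1210.1282 units


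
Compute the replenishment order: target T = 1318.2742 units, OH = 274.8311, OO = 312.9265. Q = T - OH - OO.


Inventory position = OH + OO = 274.8311 + 312.9265 = 587.7576
Q = 1318.2742 - 587.7576 = 730.5166

730.5166 units


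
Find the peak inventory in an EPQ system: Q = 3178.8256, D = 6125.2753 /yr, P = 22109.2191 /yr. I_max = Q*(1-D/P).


D/P = 0.2770
1 - D/P = 0.7230
I_max = 3178.8256 * 0.7230 = 2298.1440

2298.1440 units


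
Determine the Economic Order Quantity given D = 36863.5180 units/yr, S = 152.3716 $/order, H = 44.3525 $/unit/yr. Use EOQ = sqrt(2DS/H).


2*D*S = 2 * 36863.5180 * 152.3716 = 11233906.4386
2*D*S/H = 253286.8821
EOQ = sqrt(253286.8821) = 503.2761

503.2761 units


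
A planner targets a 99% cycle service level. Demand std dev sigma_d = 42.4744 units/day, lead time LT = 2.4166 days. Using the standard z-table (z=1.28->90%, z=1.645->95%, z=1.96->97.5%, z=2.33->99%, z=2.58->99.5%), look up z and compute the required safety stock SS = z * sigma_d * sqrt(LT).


From the table, SL = 99% corresponds to z = 2.33
sqrt(LT) = sqrt(2.4166) = 1.5545
SS = 2.33 * 42.4744 * 1.5545 = 153.8458

153.8458 units


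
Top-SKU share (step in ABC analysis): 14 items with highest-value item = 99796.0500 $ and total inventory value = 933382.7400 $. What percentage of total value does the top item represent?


Top item = 99796.0500
Total = 933382.7400
Percentage = 99796.0500 / 933382.7400 * 100 = 10.6919

10.6919%


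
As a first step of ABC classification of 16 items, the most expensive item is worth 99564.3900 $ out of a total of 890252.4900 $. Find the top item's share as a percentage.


Top item = 99564.3900
Total = 890252.4900
Percentage = 99564.3900 / 890252.4900 * 100 = 11.1838

11.1838%


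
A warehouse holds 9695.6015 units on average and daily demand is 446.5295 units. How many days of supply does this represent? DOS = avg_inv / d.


DOS = 9695.6015 / 446.5295 = 21.7132

21.7132 days


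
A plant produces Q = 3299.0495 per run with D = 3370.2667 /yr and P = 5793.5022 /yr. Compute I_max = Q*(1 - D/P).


D/P = 0.5817
1 - D/P = 0.4183
I_max = 3299.0495 * 0.4183 = 1379.8862

1379.8862 units


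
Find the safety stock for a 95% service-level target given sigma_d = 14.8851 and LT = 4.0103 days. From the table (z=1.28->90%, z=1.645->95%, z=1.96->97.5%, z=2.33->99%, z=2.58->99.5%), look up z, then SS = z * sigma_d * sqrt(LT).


From the table, SL = 95% corresponds to z = 1.645
sqrt(LT) = sqrt(4.0103) = 2.0026
SS = 1.645 * 14.8851 * 2.0026 = 49.0350

49.0350 units


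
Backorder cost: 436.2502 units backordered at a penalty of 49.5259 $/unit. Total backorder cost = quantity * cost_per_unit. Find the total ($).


Total = 436.2502 * 49.5259 = 21605.6838

21605.6838 $


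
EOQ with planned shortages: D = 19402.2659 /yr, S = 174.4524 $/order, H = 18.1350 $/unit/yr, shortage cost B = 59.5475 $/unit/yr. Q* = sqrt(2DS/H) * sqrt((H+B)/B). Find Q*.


sqrt(2DS/H) = 610.9715
sqrt((H+B)/B) = 1.1422
Q* = 610.9715 * 1.1422 = 697.8318

697.8318 units


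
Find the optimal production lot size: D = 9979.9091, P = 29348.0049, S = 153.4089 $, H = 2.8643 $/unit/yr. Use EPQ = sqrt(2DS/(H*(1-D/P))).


1 - D/P = 1 - 0.3401 = 0.6599
H*(1-D/P) = 1.8903
2DS = 3062013.7543
EPQ = sqrt(1619870.4855) = 1272.7413

1272.7413 units


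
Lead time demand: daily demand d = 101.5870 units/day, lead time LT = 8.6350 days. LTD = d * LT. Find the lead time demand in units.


LTD = 101.5870 * 8.6350 = 877.2037

877.2037 units


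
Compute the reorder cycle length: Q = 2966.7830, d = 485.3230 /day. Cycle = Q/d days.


Cycle = 2966.7830 / 485.3230 = 6.1130

6.1130 days


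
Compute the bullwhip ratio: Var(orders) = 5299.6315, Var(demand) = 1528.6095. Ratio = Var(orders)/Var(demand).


BW = 5299.6315 / 1528.6095 = 3.4670

3.4670


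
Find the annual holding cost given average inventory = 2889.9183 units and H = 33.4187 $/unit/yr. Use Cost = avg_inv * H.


Cost = 2889.9183 * 33.4187 = 96577.3127

96577.3127 $/yr


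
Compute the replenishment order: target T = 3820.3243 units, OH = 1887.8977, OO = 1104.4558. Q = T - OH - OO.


Inventory position = OH + OO = 1887.8977 + 1104.4558 = 2992.3535
Q = 3820.3243 - 2992.3535 = 827.9708

827.9708 units


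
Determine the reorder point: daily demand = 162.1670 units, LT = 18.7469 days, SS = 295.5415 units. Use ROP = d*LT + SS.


d*LT = 162.1670 * 18.7469 = 3040.1285
ROP = 3040.1285 + 295.5415 = 3335.6700

3335.6700 units


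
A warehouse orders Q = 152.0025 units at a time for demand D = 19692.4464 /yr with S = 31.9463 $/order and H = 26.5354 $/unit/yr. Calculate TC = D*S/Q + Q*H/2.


Ordering cost = D*S/Q = 4138.7530
Holding cost = Q*H/2 = 2016.7236
TC = 4138.7530 + 2016.7236 = 6155.4766

6155.4766 $/yr


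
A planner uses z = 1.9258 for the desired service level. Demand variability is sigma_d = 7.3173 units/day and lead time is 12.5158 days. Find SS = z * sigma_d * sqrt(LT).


sqrt(LT) = sqrt(12.5158) = 3.5378
SS = 1.9258 * 7.3173 * 3.5378 = 49.8530

49.8530 units


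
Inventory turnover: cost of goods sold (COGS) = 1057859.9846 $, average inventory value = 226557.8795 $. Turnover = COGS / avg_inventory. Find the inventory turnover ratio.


Turnover = 1057859.9846 / 226557.8795 = 4.6693

4.6693


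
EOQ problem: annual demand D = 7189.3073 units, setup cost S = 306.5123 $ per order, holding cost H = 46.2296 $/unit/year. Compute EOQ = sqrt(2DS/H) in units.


2*D*S = 2 * 7189.3073 * 306.5123 = 4407222.2319
2*D*S/H = 95333.3412
EOQ = sqrt(95333.3412) = 308.7610

308.7610 units


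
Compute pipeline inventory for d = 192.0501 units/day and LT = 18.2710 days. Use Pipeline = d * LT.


Pipeline = 192.0501 * 18.2710 = 3508.9474

3508.9474 units


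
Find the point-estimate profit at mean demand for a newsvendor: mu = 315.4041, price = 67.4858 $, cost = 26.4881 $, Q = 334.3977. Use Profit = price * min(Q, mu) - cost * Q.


Sales at mu = min(334.3977, 315.4041) = 315.4041
Revenue = 67.4858 * 315.4041 = 21285.2980
Total cost = 26.4881 * 334.3977 = 8857.5597
Profit = 21285.2980 - 8857.5597 = 12427.7383

12427.7383 $


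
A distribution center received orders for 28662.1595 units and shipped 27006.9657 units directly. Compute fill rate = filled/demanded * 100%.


FR = 27006.9657 / 28662.1595 * 100 = 94.2252

94.2252%


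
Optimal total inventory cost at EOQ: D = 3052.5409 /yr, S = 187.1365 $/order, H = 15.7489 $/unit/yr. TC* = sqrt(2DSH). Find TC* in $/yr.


2*D*S*H = 17992860.6022
TC* = sqrt(17992860.6022) = 4241.7992

4241.7992 $/yr


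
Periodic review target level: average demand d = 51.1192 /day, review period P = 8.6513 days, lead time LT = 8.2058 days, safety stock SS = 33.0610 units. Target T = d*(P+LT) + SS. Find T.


P + LT = 16.8571
d*(P+LT) = 51.1192 * 16.8571 = 861.7215
T = 861.7215 + 33.0610 = 894.7825

894.7825 units


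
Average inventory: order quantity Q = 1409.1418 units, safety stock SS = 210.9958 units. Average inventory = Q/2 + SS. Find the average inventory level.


Q/2 = 704.5709
Avg = 704.5709 + 210.9958 = 915.5667

915.5667 units


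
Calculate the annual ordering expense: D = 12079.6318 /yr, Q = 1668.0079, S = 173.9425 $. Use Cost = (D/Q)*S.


Number of orders = D/Q = 7.2420
Cost = 7.2420 * 173.9425 = 1259.6831

1259.6831 $/yr


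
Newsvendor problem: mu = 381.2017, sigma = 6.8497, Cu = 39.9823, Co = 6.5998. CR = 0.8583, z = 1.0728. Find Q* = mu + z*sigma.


CR = Cu/(Cu+Co) = 39.9823/(39.9823+6.5998) = 0.8583
z = 1.0728
Q* = 381.2017 + 1.0728 * 6.8497 = 388.5501

388.5501 units


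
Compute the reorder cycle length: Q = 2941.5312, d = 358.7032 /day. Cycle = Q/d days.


Cycle = 2941.5312 / 358.7032 = 8.2005

8.2005 days


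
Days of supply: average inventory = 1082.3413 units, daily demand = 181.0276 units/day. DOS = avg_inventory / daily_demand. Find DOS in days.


DOS = 1082.3413 / 181.0276 = 5.9789

5.9789 days


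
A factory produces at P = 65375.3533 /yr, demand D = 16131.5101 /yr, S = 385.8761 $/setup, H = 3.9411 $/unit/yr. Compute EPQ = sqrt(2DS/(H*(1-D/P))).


1 - D/P = 1 - 0.2468 = 0.7532
H*(1-D/P) = 2.9686
2DS = 12449528.4090
EPQ = sqrt(4193701.8872) = 2047.8530

2047.8530 units


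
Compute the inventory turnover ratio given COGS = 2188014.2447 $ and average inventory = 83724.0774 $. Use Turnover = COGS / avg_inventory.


Turnover = 2188014.2447 / 83724.0774 = 26.1336

26.1336


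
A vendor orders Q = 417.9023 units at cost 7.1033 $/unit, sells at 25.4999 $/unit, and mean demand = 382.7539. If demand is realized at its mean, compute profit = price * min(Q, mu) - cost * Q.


Sales at mu = min(417.9023, 382.7539) = 382.7539
Revenue = 25.4999 * 382.7539 = 9760.1862
Total cost = 7.1033 * 417.9023 = 2968.4854
Profit = 9760.1862 - 2968.4854 = 6791.7008

6791.7008 $


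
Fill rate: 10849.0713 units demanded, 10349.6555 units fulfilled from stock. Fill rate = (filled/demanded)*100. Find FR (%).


FR = 10349.6555 / 10849.0713 * 100 = 95.3967

95.3967%


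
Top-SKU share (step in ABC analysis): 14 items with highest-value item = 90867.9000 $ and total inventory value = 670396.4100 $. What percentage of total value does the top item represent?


Top item = 90867.9000
Total = 670396.4100
Percentage = 90867.9000 / 670396.4100 * 100 = 13.5544

13.5544%


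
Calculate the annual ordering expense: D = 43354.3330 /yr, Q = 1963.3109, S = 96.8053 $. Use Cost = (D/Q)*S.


Number of orders = D/Q = 22.0823
Cost = 22.0823 * 96.8053 = 2137.6794

2137.6794 $/yr


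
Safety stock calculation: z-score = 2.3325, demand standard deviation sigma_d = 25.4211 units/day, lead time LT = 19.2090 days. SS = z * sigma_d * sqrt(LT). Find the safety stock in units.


sqrt(LT) = sqrt(19.2090) = 4.3828
SS = 2.3325 * 25.4211 * 4.3828 = 259.8773

259.8773 units


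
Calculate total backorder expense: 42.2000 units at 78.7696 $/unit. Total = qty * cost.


Total = 42.2000 * 78.7696 = 3324.0771

3324.0771 $


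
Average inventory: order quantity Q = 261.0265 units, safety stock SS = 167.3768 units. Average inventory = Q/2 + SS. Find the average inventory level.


Q/2 = 130.5132
Avg = 130.5132 + 167.3768 = 297.8900

297.8900 units


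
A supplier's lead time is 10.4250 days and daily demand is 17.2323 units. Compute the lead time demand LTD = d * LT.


LTD = 17.2323 * 10.4250 = 179.6467

179.6467 units


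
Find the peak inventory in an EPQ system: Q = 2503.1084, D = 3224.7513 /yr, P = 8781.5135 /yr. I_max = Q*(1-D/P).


D/P = 0.3672
1 - D/P = 0.6328
I_max = 2503.1084 * 0.6328 = 1583.9158

1583.9158 units


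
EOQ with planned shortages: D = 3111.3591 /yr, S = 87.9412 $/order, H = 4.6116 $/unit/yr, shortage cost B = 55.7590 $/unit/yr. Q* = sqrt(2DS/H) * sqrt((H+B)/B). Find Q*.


sqrt(2DS/H) = 344.4772
sqrt((H+B)/B) = 1.0405
Q* = 344.4772 * 1.0405 = 358.4394

358.4394 units


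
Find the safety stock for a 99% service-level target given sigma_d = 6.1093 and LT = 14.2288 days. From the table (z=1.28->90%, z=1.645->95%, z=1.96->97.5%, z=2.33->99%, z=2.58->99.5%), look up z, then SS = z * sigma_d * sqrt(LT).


From the table, SL = 99% corresponds to z = 2.33
sqrt(LT) = sqrt(14.2288) = 3.7721
SS = 2.33 * 6.1093 * 3.7721 = 53.6947

53.6947 units


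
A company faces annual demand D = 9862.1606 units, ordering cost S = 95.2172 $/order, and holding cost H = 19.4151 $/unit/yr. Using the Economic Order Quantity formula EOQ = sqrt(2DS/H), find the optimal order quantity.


2*D*S = 2 * 9862.1606 * 95.2172 = 1878094.6366
2*D*S/H = 96733.7092
EOQ = sqrt(96733.7092) = 311.0204

311.0204 units


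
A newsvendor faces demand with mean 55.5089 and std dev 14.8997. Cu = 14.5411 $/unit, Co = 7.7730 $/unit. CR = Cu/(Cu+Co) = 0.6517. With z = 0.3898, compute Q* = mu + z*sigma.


CR = Cu/(Cu+Co) = 14.5411/(14.5411+7.7730) = 0.6517
z = 0.3898
Q* = 55.5089 + 0.3898 * 14.8997 = 61.3168

61.3168 units


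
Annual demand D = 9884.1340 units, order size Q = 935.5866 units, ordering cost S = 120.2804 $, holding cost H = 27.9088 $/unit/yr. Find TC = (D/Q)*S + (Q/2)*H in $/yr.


Ordering cost = D*S/Q = 1270.7189
Holding cost = Q*H/2 = 13055.5497
TC = 1270.7189 + 13055.5497 = 14326.2686

14326.2686 $/yr


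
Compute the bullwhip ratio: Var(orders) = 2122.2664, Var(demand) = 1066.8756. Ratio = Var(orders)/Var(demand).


BW = 2122.2664 / 1066.8756 = 1.9892

1.9892


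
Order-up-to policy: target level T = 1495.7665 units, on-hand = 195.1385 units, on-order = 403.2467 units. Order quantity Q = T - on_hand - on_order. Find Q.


Inventory position = OH + OO = 195.1385 + 403.2467 = 598.3852
Q = 1495.7665 - 598.3852 = 897.3813

897.3813 units


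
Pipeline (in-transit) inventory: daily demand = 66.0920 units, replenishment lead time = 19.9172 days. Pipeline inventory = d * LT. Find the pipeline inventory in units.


Pipeline = 66.0920 * 19.9172 = 1316.3676

1316.3676 units


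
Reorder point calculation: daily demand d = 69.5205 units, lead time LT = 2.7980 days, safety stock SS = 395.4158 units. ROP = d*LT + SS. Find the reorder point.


d*LT = 69.5205 * 2.7980 = 194.5184
ROP = 194.5184 + 395.4158 = 589.9342

589.9342 units


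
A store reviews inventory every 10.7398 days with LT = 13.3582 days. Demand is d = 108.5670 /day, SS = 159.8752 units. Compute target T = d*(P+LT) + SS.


P + LT = 24.0980
d*(P+LT) = 108.5670 * 24.0980 = 2616.2476
T = 2616.2476 + 159.8752 = 2776.1228

2776.1228 units


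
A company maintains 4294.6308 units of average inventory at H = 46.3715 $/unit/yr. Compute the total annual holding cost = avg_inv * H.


Cost = 4294.6308 * 46.3715 = 199148.4721

199148.4721 $/yr


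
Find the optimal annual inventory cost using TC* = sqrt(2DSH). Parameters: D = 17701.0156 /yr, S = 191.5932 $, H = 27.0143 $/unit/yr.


2*D*S*H = 183232281.8657
TC* = sqrt(183232281.8657) = 13536.3319

13536.3319 $/yr


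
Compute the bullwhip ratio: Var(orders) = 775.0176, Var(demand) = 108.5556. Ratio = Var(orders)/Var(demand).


BW = 775.0176 / 108.5556 = 7.1394

7.1394


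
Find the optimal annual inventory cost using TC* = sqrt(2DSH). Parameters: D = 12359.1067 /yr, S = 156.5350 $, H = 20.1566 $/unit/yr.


2*D*S*H = 77991237.6741
TC* = sqrt(77991237.6741) = 8831.2648

8831.2648 $/yr


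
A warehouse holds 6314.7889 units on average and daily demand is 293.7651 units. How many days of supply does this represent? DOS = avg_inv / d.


DOS = 6314.7889 / 293.7651 = 21.4960

21.4960 days


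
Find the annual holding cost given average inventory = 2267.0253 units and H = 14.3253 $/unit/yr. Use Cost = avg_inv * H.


Cost = 2267.0253 * 14.3253 = 32475.8175

32475.8175 $/yr


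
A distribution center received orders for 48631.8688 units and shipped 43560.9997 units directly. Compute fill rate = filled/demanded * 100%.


FR = 43560.9997 / 48631.8688 * 100 = 89.5730

89.5730%


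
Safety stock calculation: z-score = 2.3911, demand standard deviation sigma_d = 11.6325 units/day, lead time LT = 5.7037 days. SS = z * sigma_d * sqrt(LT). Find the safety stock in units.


sqrt(LT) = sqrt(5.7037) = 2.3882
SS = 2.3911 * 11.6325 * 2.3882 = 66.4277

66.4277 units


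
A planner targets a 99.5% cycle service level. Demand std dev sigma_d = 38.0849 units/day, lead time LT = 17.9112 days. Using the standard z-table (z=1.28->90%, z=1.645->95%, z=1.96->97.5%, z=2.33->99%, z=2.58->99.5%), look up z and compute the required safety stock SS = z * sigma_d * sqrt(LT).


From the table, SL = 99.5% corresponds to z = 2.58
sqrt(LT) = sqrt(17.9112) = 4.2322
SS = 2.58 * 38.0849 * 4.2322 = 415.8482

415.8482 units


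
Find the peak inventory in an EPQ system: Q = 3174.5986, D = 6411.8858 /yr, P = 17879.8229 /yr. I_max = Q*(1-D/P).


D/P = 0.3586
1 - D/P = 0.6414
I_max = 3174.5986 * 0.6414 = 2036.1554

2036.1554 units


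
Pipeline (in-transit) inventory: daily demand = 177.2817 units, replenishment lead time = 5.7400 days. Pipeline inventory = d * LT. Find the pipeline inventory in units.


Pipeline = 177.2817 * 5.7400 = 1017.5970

1017.5970 units


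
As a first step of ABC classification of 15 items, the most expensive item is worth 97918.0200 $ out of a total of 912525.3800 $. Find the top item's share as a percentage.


Top item = 97918.0200
Total = 912525.3800
Percentage = 97918.0200 / 912525.3800 * 100 = 10.7304

10.7304%


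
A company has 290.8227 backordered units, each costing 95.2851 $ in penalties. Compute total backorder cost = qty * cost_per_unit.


Total = 290.8227 * 95.2851 = 27711.0701

27711.0701 $


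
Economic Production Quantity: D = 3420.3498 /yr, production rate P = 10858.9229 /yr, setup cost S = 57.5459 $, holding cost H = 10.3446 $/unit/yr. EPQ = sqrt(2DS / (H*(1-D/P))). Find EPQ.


1 - D/P = 1 - 0.3150 = 0.6850
H*(1-D/P) = 7.0863
2DS = 393654.2151
EPQ = sqrt(55551.8234) = 235.6943

235.6943 units


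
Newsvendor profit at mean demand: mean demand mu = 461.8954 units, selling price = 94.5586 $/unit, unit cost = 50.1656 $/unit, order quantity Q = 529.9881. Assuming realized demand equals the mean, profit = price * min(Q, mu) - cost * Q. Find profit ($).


Sales at mu = min(529.9881, 461.8954) = 461.8954
Revenue = 94.5586 * 461.8954 = 43676.1824
Total cost = 50.1656 * 529.9881 = 26587.1710
Profit = 43676.1824 - 26587.1710 = 17089.0113

17089.0113 $


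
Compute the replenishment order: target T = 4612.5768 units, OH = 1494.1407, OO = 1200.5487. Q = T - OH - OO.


Inventory position = OH + OO = 1494.1407 + 1200.5487 = 2694.6894
Q = 4612.5768 - 2694.6894 = 1917.8874

1917.8874 units


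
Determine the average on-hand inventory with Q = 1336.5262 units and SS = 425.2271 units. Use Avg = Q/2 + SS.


Q/2 = 668.2631
Avg = 668.2631 + 425.2271 = 1093.4902

1093.4902 units


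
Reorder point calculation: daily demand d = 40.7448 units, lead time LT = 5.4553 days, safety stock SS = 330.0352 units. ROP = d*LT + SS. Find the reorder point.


d*LT = 40.7448 * 5.4553 = 222.2751
ROP = 222.2751 + 330.0352 = 552.3103

552.3103 units


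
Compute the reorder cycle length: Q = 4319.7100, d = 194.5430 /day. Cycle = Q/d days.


Cycle = 4319.7100 / 194.5430 = 22.2044

22.2044 days


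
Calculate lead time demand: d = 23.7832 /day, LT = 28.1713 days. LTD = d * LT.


LTD = 23.7832 * 28.1713 = 670.0037

670.0037 units


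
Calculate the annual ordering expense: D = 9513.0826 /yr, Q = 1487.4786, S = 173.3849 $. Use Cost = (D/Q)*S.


Number of orders = D/Q = 6.3954
Cost = 6.3954 * 173.3849 = 1108.8730

1108.8730 $/yr


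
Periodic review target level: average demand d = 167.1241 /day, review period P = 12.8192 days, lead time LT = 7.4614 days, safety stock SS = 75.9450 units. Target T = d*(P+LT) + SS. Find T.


P + LT = 20.2806
d*(P+LT) = 167.1241 * 20.2806 = 3389.3770
T = 3389.3770 + 75.9450 = 3465.3220

3465.3220 units


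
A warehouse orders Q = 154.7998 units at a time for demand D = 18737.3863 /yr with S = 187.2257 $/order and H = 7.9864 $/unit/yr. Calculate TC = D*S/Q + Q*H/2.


Ordering cost = D*S/Q = 22662.3049
Holding cost = Q*H/2 = 618.1466
TC = 22662.3049 + 618.1466 = 23280.4515

23280.4515 $/yr


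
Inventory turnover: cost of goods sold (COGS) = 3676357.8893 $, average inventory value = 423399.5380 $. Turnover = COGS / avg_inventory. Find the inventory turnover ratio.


Turnover = 3676357.8893 / 423399.5380 = 8.6830

8.6830


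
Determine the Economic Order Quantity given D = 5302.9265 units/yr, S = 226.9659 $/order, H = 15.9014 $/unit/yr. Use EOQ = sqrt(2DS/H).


2*D*S = 2 * 5302.9265 * 226.9659 = 2407166.9714
2*D*S/H = 151380.8200
EOQ = sqrt(151380.8200) = 389.0769

389.0769 units


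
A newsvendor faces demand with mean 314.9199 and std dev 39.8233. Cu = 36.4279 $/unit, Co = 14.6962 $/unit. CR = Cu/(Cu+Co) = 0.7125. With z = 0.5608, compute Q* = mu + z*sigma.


CR = Cu/(Cu+Co) = 36.4279/(36.4279+14.6962) = 0.7125
z = 0.5608
Q* = 314.9199 + 0.5608 * 39.8233 = 337.2528

337.2528 units


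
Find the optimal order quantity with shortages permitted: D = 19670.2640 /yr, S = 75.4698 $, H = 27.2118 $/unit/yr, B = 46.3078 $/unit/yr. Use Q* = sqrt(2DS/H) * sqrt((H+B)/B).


sqrt(2DS/H) = 330.3148
sqrt((H+B)/B) = 1.2600
Q* = 330.3148 * 1.2600 = 416.2005

416.2005 units


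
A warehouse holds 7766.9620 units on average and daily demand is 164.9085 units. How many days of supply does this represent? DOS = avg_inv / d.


DOS = 7766.9620 / 164.9085 = 47.0986

47.0986 days


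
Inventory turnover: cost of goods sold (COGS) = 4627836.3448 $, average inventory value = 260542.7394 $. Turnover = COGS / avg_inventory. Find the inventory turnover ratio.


Turnover = 4627836.3448 / 260542.7394 = 17.7623

17.7623


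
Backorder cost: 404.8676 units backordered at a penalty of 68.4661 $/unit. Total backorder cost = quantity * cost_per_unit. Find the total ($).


Total = 404.8676 * 68.4661 = 27719.7056

27719.7056 $


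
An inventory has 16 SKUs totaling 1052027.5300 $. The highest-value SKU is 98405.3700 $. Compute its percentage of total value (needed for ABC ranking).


Top item = 98405.3700
Total = 1052027.5300
Percentage = 98405.3700 / 1052027.5300 * 100 = 9.3539

9.3539%


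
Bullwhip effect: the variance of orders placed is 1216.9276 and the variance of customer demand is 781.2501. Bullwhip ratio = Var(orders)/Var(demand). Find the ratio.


BW = 1216.9276 / 781.2501 = 1.5577

1.5577


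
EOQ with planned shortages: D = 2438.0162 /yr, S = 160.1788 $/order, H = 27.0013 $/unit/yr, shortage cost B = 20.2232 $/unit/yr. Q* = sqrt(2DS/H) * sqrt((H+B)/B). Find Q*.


sqrt(2DS/H) = 170.0762
sqrt((H+B)/B) = 1.5281
Q* = 170.0762 * 1.5281 = 259.8976

259.8976 units


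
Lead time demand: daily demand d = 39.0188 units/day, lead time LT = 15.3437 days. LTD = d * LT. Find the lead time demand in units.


LTD = 39.0188 * 15.3437 = 598.6928

598.6928 units


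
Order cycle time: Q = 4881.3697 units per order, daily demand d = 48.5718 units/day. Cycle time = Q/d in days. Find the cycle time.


Cycle = 4881.3697 / 48.5718 = 100.4980

100.4980 days


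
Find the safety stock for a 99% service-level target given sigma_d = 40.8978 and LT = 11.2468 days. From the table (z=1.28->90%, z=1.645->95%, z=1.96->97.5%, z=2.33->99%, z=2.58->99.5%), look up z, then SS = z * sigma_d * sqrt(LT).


From the table, SL = 99% corresponds to z = 2.33
sqrt(LT) = sqrt(11.2468) = 3.3536
SS = 2.33 * 40.8978 * 3.3536 = 319.5732

319.5732 units


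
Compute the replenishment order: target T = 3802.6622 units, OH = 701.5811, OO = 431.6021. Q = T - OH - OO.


Inventory position = OH + OO = 701.5811 + 431.6021 = 1133.1832
Q = 3802.6622 - 1133.1832 = 2669.4790

2669.4790 units


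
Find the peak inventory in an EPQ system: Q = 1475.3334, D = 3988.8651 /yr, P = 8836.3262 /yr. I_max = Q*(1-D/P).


D/P = 0.4514
1 - D/P = 0.5486
I_max = 1475.3334 * 0.5486 = 809.3433

809.3433 units


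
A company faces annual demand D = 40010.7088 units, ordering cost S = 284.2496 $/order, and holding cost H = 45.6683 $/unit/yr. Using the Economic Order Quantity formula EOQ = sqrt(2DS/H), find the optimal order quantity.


2*D*S = 2 * 40010.7088 * 284.2496 = 22746055.9442
2*D*S/H = 498071.0021
EOQ = sqrt(498071.0021) = 705.7415

705.7415 units


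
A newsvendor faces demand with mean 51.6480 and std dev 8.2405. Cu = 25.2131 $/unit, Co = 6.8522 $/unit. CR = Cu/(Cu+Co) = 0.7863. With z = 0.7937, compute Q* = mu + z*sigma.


CR = Cu/(Cu+Co) = 25.2131/(25.2131+6.8522) = 0.7863
z = 0.7937
Q* = 51.6480 + 0.7937 * 8.2405 = 58.1885

58.1885 units


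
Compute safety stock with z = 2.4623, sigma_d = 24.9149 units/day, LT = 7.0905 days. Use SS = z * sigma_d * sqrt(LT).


sqrt(LT) = sqrt(7.0905) = 2.6628
SS = 2.4623 * 24.9149 * 2.6628 = 163.3573

163.3573 units


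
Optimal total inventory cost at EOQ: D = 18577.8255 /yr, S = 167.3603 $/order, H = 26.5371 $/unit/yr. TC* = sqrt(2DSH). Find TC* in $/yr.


2*D*S*H = 165017795.7298
TC* = sqrt(165017795.7298) = 12845.9253

12845.9253 $/yr


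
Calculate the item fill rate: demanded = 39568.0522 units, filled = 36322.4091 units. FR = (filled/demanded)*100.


FR = 36322.4091 / 39568.0522 * 100 = 91.7973

91.7973%


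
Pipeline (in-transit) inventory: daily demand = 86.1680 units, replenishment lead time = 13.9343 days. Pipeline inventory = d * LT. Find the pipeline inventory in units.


Pipeline = 86.1680 * 13.9343 = 1200.6908

1200.6908 units


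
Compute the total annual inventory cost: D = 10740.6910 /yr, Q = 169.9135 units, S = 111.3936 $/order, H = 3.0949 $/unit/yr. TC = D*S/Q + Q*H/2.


Ordering cost = D*S/Q = 7041.4902
Holding cost = Q*H/2 = 262.9326
TC = 7041.4902 + 262.9326 = 7304.4228

7304.4228 $/yr


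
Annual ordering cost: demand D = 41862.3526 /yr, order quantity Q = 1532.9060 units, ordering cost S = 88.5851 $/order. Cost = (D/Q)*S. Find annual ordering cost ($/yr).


Number of orders = D/Q = 27.3091
Cost = 27.3091 * 88.5851 = 2419.1834

2419.1834 $/yr


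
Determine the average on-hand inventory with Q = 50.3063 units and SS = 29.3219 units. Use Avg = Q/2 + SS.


Q/2 = 25.1532
Avg = 25.1532 + 29.3219 = 54.4750

54.4750 units


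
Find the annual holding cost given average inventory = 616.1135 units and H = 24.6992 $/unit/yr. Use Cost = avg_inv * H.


Cost = 616.1135 * 24.6992 = 15217.5106

15217.5106 $/yr


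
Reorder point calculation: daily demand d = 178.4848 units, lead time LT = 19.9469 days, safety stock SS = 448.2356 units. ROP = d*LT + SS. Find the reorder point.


d*LT = 178.4848 * 19.9469 = 3560.2185
ROP = 3560.2185 + 448.2356 = 4008.4541

4008.4541 units


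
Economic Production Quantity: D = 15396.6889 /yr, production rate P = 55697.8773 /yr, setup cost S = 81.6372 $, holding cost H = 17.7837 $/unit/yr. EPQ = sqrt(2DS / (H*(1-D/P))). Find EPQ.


1 - D/P = 1 - 0.2764 = 0.7236
H*(1-D/P) = 12.8677
2DS = 2513885.1421
EPQ = sqrt(195363.8022) = 441.9998

441.9998 units


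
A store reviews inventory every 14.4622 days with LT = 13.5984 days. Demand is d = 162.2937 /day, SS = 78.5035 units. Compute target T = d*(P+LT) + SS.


P + LT = 28.0606
d*(P+LT) = 162.2937 * 28.0606 = 4554.0586
T = 4554.0586 + 78.5035 = 4632.5621

4632.5621 units


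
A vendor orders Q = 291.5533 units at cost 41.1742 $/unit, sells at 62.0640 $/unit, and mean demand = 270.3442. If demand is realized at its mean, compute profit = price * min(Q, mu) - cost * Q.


Sales at mu = min(291.5533, 270.3442) = 270.3442
Revenue = 62.0640 * 270.3442 = 16778.6424
Total cost = 41.1742 * 291.5533 = 12004.4739
Profit = 16778.6424 - 12004.4739 = 4774.1685

4774.1685 $


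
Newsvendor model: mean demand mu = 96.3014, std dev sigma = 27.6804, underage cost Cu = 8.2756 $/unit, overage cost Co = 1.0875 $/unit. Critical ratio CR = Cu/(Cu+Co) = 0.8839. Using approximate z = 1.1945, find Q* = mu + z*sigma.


CR = Cu/(Cu+Co) = 8.2756/(8.2756+1.0875) = 0.8839
z = 1.1945
Q* = 96.3014 + 1.1945 * 27.6804 = 129.3656

129.3656 units


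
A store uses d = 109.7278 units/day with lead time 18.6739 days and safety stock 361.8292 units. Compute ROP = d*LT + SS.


d*LT = 109.7278 * 18.6739 = 2049.0460
ROP = 2049.0460 + 361.8292 = 2410.8752

2410.8752 units


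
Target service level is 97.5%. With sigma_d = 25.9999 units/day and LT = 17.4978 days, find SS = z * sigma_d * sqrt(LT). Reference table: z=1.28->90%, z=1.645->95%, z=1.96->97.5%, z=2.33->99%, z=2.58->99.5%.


From the table, SL = 97.5% corresponds to z = 1.96
sqrt(LT) = sqrt(17.4978) = 4.1830
SS = 1.96 * 25.9999 * 4.1830 = 213.1668

213.1668 units


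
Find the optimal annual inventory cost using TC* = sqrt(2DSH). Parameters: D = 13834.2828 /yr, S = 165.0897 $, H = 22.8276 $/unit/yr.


2*D*S*H = 104271801.5782
TC* = sqrt(104271801.5782) = 10211.3565

10211.3565 $/yr


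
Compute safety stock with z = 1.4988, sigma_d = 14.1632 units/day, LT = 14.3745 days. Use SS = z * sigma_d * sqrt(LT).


sqrt(LT) = sqrt(14.3745) = 3.7914
SS = 1.4988 * 14.1632 * 3.7914 = 80.4825

80.4825 units


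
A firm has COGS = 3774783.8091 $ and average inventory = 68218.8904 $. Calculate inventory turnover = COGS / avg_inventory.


Turnover = 3774783.8091 / 68218.8904 = 55.3334

55.3334


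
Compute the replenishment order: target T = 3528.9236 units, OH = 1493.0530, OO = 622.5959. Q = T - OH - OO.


Inventory position = OH + OO = 1493.0530 + 622.5959 = 2115.6489
Q = 3528.9236 - 2115.6489 = 1413.2747

1413.2747 units


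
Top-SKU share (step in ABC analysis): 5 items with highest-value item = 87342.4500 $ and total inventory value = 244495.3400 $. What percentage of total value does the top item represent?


Top item = 87342.4500
Total = 244495.3400
Percentage = 87342.4500 / 244495.3400 * 100 = 35.7236

35.7236%


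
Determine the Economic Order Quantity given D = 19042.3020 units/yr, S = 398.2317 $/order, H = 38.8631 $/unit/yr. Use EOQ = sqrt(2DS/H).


2*D*S = 2 * 19042.3020 * 398.2317 = 15166496.5947
2*D*S/H = 390254.4212
EOQ = sqrt(390254.4212) = 624.7035

624.7035 units


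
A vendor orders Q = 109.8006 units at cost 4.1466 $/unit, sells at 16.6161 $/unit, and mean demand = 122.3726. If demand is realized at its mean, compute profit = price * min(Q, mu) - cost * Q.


Sales at mu = min(109.8006, 122.3726) = 109.8006
Revenue = 16.6161 * 109.8006 = 1824.4577
Total cost = 4.1466 * 109.8006 = 455.2992
Profit = 1824.4577 - 455.2992 = 1369.1586

1369.1586 $


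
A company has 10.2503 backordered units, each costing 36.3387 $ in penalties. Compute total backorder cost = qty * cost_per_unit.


Total = 10.2503 * 36.3387 = 372.4826

372.4826 $


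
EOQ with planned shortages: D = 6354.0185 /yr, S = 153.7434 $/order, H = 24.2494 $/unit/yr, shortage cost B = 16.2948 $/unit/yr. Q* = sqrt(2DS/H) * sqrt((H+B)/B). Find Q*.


sqrt(2DS/H) = 283.8487
sqrt((H+B)/B) = 1.5774
Q* = 283.8487 * 1.5774 = 447.7410

447.7410 units


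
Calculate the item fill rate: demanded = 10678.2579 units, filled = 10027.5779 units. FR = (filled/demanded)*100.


FR = 10027.5779 / 10678.2579 * 100 = 93.9065

93.9065%


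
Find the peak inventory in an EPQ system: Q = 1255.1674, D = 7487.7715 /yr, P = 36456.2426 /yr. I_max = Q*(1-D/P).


D/P = 0.2054
1 - D/P = 0.7946
I_max = 1255.1674 * 0.7946 = 997.3677

997.3677 units


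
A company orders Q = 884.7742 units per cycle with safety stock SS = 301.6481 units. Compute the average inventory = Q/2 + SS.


Q/2 = 442.3871
Avg = 442.3871 + 301.6481 = 744.0352

744.0352 units


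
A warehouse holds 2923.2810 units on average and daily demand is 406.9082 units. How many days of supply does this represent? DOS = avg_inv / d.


DOS = 2923.2810 / 406.9082 = 7.1841

7.1841 days
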